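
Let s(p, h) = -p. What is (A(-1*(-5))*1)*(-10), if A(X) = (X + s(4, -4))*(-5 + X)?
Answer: 0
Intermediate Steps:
A(X) = (-5 + X)*(-4 + X) (A(X) = (X - 1*4)*(-5 + X) = (X - 4)*(-5 + X) = (-4 + X)*(-5 + X) = (-5 + X)*(-4 + X))
(A(-1*(-5))*1)*(-10) = ((20 + (-1*(-5))**2 - (-9)*(-5))*1)*(-10) = ((20 + 5**2 - 9*5)*1)*(-10) = ((20 + 25 - 45)*1)*(-10) = (0*1)*(-10) = 0*(-10) = 0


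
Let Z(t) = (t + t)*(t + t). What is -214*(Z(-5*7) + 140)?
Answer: -1078560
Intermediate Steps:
Z(t) = 4*t**2 (Z(t) = (2*t)*(2*t) = 4*t**2)
-214*(Z(-5*7) + 140) = -214*(4*(-5*7)**2 + 140) = -214*(4*(-35)**2 + 140) = -214*(4*1225 + 140) = -214*(4900 + 140) = -214*5040 = -1078560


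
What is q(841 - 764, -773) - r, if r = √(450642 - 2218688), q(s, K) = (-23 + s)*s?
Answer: 4158 - I*√1768046 ≈ 4158.0 - 1329.7*I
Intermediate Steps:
q(s, K) = s*(-23 + s)
r = I*√1768046 (r = √(-1768046) = I*√1768046 ≈ 1329.7*I)
q(841 - 764, -773) - r = (841 - 764)*(-23 + (841 - 764)) - I*√1768046 = 77*(-23 + 77) - I*√1768046 = 77*54 - I*√1768046 = 4158 - I*√1768046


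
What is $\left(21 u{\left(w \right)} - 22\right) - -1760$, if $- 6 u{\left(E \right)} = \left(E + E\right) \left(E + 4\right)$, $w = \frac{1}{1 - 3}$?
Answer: $\frac{7001}{4} \approx 1750.3$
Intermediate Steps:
$w = - \frac{1}{2}$ ($w = \frac{1}{-2} = - \frac{1}{2} \approx -0.5$)
$u{\left(E \right)} = - \frac{E \left(4 + E\right)}{3}$ ($u{\left(E \right)} = - \frac{\left(E + E\right) \left(E + 4\right)}{6} = - \frac{2 E \left(4 + E\right)}{6} = - \frac{E \left(4 + E\right)}{3}$)
$\left(21 u{\left(w \right)} - 22\right) - -1760 = \left(21 \left(\left(- \frac{1}{3}\right) \left(- \frac{1}{2}\right) \left(4 - \frac{1}{2}\right)\right) - 22\right) - -1760 = \left(21 \left(\left(- \frac{1}{3}\right) \left(- \frac{1}{2}\right) \frac{7}{2}\right) - 22\right) + 1760 = \left(21 \cdot \frac{7}{12} - 22\right) + 1760 = \left(\frac{49}{4} - 22\right) + 1760 = - \frac{39}{4} + 1760 = \frac{7001}{4}$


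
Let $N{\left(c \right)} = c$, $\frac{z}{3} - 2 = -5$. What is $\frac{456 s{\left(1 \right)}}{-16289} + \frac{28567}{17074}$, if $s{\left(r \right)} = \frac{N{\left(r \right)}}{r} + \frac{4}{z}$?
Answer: $\frac{1383007349}{834355158} \approx 1.6576$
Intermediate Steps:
$z = -9$ ($z = 6 + 3 \left(-5\right) = 6 - 15 = -9$)
$s{\left(r \right)} = \frac{5}{9}$ ($s{\left(r \right)} = \frac{r}{r} + \frac{4}{-9} = 1 + 4 \left(- \frac{1}{9}\right) = 1 - \frac{4}{9} = \frac{5}{9}$)
$\frac{456 s{\left(1 \right)}}{-16289} + \frac{28567}{17074} = \frac{456 \cdot \frac{5}{9}}{-16289} + \frac{28567}{17074} = \frac{760}{3} \left(- \frac{1}{16289}\right) + 28567 \cdot \frac{1}{17074} = - \frac{760}{48867} + \frac{28567}{17074} = \frac{1383007349}{834355158}$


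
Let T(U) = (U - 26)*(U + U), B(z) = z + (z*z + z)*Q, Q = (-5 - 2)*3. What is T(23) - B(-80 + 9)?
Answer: 104303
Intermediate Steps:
Q = -21 (Q = -7*3 = -21)
B(z) = -21*z² - 20*z (B(z) = z + (z*z + z)*(-21) = z + (z² + z)*(-21) = z + (z + z²)*(-21) = z + (-21*z - 21*z²) = -21*z² - 20*z)
T(U) = 2*U*(-26 + U) (T(U) = (-26 + U)*(2*U) = 2*U*(-26 + U))
T(23) - B(-80 + 9) = 2*23*(-26 + 23) - (-1)*(-80 + 9)*(20 + 21*(-80 + 9)) = 2*23*(-3) - (-1)*(-71)*(20 + 21*(-71)) = -138 - (-1)*(-71)*(20 - 1491) = -138 - (-1)*(-71)*(-1471) = -138 - 1*(-104441) = -138 + 104441 = 104303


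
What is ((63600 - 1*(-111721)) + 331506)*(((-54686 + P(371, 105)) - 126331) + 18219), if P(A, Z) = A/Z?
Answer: -1237629467359/15 ≈ -8.2509e+10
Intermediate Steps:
((63600 - 1*(-111721)) + 331506)*(((-54686 + P(371, 105)) - 126331) + 18219) = ((63600 - 1*(-111721)) + 331506)*(((-54686 + 371/105) - 126331) + 18219) = ((63600 + 111721) + 331506)*(((-54686 + 371*(1/105)) - 126331) + 18219) = (175321 + 331506)*(((-54686 + 53/15) - 126331) + 18219) = 506827*((-820237/15 - 126331) + 18219) = 506827*(-2715202/15 + 18219) = 506827*(-2441917/15) = -1237629467359/15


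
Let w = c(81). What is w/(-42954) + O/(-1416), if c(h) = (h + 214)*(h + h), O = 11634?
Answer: -15761041/1689524 ≈ -9.3287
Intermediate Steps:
c(h) = 2*h*(214 + h) (c(h) = (214 + h)*(2*h) = 2*h*(214 + h))
w = 47790 (w = 2*81*(214 + 81) = 2*81*295 = 47790)
w/(-42954) + O/(-1416) = 47790/(-42954) + 11634/(-1416) = 47790*(-1/42954) + 11634*(-1/1416) = -7965/7159 - 1939/236 = -15761041/1689524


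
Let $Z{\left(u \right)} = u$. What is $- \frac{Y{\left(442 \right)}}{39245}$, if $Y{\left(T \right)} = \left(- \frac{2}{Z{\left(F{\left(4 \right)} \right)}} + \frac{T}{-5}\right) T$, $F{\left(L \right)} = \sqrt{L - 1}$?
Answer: $\frac{195364}{196225} + \frac{884 \sqrt{3}}{117735} \approx 1.0086$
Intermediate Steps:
$F{\left(L \right)} = \sqrt{-1 + L}$
$Y{\left(T \right)} = T \left(- \frac{2 \sqrt{3}}{3} - \frac{T}{5}\right)$ ($Y{\left(T \right)} = \left(- \frac{2}{\sqrt{-1 + 4}} + \frac{T}{-5}\right) T = \left(- \frac{2}{\sqrt{3}} + T \left(- \frac{1}{5}\right)\right) T = \left(- 2 \frac{\sqrt{3}}{3} - \frac{T}{5}\right) T = \left(- \frac{2 \sqrt{3}}{3} - \frac{T}{5}\right) T = T \left(- \frac{2 \sqrt{3}}{3} - \frac{T}{5}\right)$)
$- \frac{Y{\left(442 \right)}}{39245} = - \frac{\frac{1}{15} \cdot 442 \left(- 10 \sqrt{3} - 1326\right)}{39245} = - \frac{\frac{1}{15} \cdot 442 \left(-1326 - 10 \sqrt{3}\right)}{39245} = - \frac{- \frac{195364}{5} - \frac{884 \sqrt{3}}{3}}{39245} = - (- \frac{195364}{196225} - \frac{884 \sqrt{3}}{117735}) = \frac{195364}{196225} + \frac{884 \sqrt{3}}{117735}$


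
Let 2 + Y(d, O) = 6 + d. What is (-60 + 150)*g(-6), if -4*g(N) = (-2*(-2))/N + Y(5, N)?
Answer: -375/2 ≈ -187.50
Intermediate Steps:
Y(d, O) = 4 + d (Y(d, O) = -2 + (6 + d) = 4 + d)
g(N) = -9/4 - 1/N (g(N) = -((-2*(-2))/N + (4 + 5))/4 = -(4/N + 9)/4 = -(9 + 4/N)/4 = -9/4 - 1/N)
(-60 + 150)*g(-6) = (-60 + 150)*(-9/4 - 1/(-6)) = 90*(-9/4 - 1*(-⅙)) = 90*(-9/4 + ⅙) = 90*(-25/12) = -375/2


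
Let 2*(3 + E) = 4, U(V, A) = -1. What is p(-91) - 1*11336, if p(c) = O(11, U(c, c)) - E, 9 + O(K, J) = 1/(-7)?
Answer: -79409/7 ≈ -11344.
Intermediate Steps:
O(K, J) = -64/7 (O(K, J) = -9 + 1/(-7) = -9 - ⅐ = -64/7)
E = -1 (E = -3 + (½)*4 = -3 + 2 = -1)
p(c) = -57/7 (p(c) = -64/7 - 1*(-1) = -64/7 + 1 = -57/7)
p(-91) - 1*11336 = -57/7 - 1*11336 = -57/7 - 11336 = -79409/7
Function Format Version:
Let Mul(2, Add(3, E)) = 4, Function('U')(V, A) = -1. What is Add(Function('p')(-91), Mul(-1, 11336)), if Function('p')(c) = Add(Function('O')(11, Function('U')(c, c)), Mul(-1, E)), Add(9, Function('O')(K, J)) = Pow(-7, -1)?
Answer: Rational(-79409, 7) ≈ -11344.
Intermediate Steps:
Function('O')(K, J) = Rational(-64, 7) (Function('O')(K, J) = Add(-9, Pow(-7, -1)) = Add(-9, Rational(-1, 7)) = Rational(-64, 7))
E = -1 (E = Add(-3, Mul(Rational(1, 2), 4)) = Add(-3, 2) = -1)
Function('p')(c) = Rational(-57, 7) (Function('p')(c) = Add(Rational(-64, 7), Mul(-1, -1)) = Add(Rational(-64, 7), 1) = Rational(-57, 7))
Add(Function('p')(-91), Mul(-1, 11336)) = Add(Rational(-57, 7), Mul(-1, 11336)) = Add(Rational(-57, 7), -11336) = Rational(-79409, 7)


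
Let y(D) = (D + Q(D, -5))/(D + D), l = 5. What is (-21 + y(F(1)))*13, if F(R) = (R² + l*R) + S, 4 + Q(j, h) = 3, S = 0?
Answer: -3211/12 ≈ -267.58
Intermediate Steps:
Q(j, h) = -1 (Q(j, h) = -4 + 3 = -1)
F(R) = R² + 5*R (F(R) = (R² + 5*R) + 0 = R² + 5*R)
y(D) = (-1 + D)/(2*D) (y(D) = (D - 1)/(D + D) = (-1 + D)/((2*D)) = (-1 + D)*(1/(2*D)) = (-1 + D)/(2*D))
(-21 + y(F(1)))*13 = (-21 + (-1 + 1*(5 + 1))/(2*((1*(5 + 1)))))*13 = (-21 + (-1 + 1*6)/(2*((1*6))))*13 = (-21 + (½)*(-1 + 6)/6)*13 = (-21 + (½)*(⅙)*5)*13 = (-21 + 5/12)*13 = -247/12*13 = -3211/12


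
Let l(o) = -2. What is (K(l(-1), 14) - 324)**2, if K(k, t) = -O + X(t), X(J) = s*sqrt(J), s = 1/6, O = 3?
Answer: (1962 - sqrt(14))**2/36 ≈ 1.0652e+5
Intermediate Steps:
s = 1/6 ≈ 0.16667
X(J) = sqrt(J)/6
K(k, t) = -3 + sqrt(t)/6 (K(k, t) = -1*3 + sqrt(t)/6 = -3 + sqrt(t)/6)
(K(l(-1), 14) - 324)**2 = ((-3 + sqrt(14)/6) - 324)**2 = (-327 + sqrt(14)/6)**2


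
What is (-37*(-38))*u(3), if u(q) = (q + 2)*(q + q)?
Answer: 42180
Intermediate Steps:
u(q) = 2*q*(2 + q) (u(q) = (2 + q)*(2*q) = 2*q*(2 + q))
(-37*(-38))*u(3) = (-37*(-38))*(2*3*(2 + 3)) = 1406*(2*3*5) = 1406*30 = 42180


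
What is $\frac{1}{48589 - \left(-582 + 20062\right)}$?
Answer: $\frac{1}{29109} \approx 3.4354 \cdot 10^{-5}$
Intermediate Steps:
$\frac{1}{48589 - \left(-582 + 20062\right)} = \frac{1}{48589 - 19480} = \frac{1}{29109}$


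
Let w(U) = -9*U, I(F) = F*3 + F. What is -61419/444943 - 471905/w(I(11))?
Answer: 209946504491/176197428 ≈ 1191.5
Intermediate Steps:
I(F) = 4*F (I(F) = 3*F + F = 4*F)
-61419/444943 - 471905/w(I(11)) = -61419/444943 - 471905/((-36*11)) = -61419*1/444943 - 471905/((-9*44)) = -61419/444943 - 471905/(-396) = -61419/444943 - 471905*(-1/396) = -61419/444943 + 471905/396 = 209946504491/176197428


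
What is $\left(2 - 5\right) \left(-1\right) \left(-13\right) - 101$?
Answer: $-140$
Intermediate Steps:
$\left(2 - 5\right) \left(-1\right) \left(-13\right) - 101 = \left(-3\right) \left(-1\right) \left(-13\right) - 101 = 3 \left(-13\right) - 101 = -39 - 101 = -140$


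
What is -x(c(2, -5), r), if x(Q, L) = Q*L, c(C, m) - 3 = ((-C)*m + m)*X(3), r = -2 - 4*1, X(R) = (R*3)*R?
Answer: 828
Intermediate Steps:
X(R) = 3*R**2 (X(R) = (3*R)*R = 3*R**2)
r = -6 (r = -2 - 4 = -6)
c(C, m) = 3 + 27*m - 27*C*m (c(C, m) = 3 + ((-C)*m + m)*(3*3**2) = 3 + (-C*m + m)*(3*9) = 3 + (m - C*m)*27 = 3 + (27*m - 27*C*m) = 3 + 27*m - 27*C*m)
x(Q, L) = L*Q
-x(c(2, -5), r) = -(-6)*(3 + 27*(-5) - 27*2*(-5)) = -(-6)*(3 - 135 + 270) = -(-6)*138 = -1*(-828) = 828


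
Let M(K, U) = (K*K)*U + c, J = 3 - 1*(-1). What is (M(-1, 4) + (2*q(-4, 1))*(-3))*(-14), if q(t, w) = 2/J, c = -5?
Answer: 56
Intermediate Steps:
J = 4 (J = 3 + 1 = 4)
q(t, w) = 1/2 (q(t, w) = 2/4 = 2*(1/4) = 1/2)
M(K, U) = -5 + U*K**2 (M(K, U) = (K*K)*U - 5 = K**2*U - 5 = U*K**2 - 5 = -5 + U*K**2)
(M(-1, 4) + (2*q(-4, 1))*(-3))*(-14) = ((-5 + 4*(-1)**2) + (2*(1/2))*(-3))*(-14) = ((-5 + 4*1) + 1*(-3))*(-14) = ((-5 + 4) - 3)*(-14) = (-1 - 3)*(-14) = -4*(-14) = 56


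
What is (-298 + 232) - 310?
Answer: -376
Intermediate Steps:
(-298 + 232) - 310 = -66 - 310 = -376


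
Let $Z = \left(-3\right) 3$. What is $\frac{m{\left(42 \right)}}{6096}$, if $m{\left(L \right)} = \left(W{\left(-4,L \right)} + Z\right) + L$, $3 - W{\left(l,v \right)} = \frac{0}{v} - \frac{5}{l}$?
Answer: $\frac{139}{24384} \approx 0.0057005$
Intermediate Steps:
$Z = -9$
$W{\left(l,v \right)} = 3 + \frac{5}{l}$ ($W{\left(l,v \right)} = 3 - \left(\frac{0}{v} - \frac{5}{l}\right) = 3 - \left(0 - \frac{5}{l}\right) = 3 - - \frac{5}{l} = 3 + \frac{5}{l}$)
$m{\left(L \right)} = - \frac{29}{4} + L$ ($m{\left(L \right)} = \left(\left(3 + \frac{5}{-4}\right) - 9\right) + L = \left(\left(3 + 5 \left(- \frac{1}{4}\right)\right) - 9\right) + L = \left(\left(3 - \frac{5}{4}\right) - 9\right) + L = \left(\frac{7}{4} - 9\right) + L = - \frac{29}{4} + L$)
$\frac{m{\left(42 \right)}}{6096} = \frac{- \frac{29}{4} + 42}{6096} = \frac{139}{4} \cdot \frac{1}{6096} = \frac{139}{24384}$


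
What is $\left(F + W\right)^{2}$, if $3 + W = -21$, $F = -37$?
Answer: $3721$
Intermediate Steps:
$W = -24$ ($W = -3 - 21 = -24$)
$\left(F + W\right)^{2} = \left(-37 - 24\right)^{2} = \left(-61\right)^{2} = 3721$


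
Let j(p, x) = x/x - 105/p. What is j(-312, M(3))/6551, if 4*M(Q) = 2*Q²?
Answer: 139/681304 ≈ 0.00020402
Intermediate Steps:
M(Q) = Q²/2 (M(Q) = (2*Q²)/4 = Q²/2)
j(p, x) = 1 - 105/p
j(-312, M(3))/6551 = ((-105 - 312)/(-312))/6551 = -1/312*(-417)*(1/6551) = (139/104)*(1/6551) = 139/681304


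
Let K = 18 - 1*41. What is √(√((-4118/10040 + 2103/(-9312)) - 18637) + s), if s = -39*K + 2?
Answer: √(213162396676400 + 730410*I*√1964080166852570)/486940 ≈ 30.069 + 2.2701*I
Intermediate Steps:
K = -23 (K = 18 - 41 = -23)
s = 899 (s = -39*(-23) + 2 = 897 + 2 = 899)
√(√((-4118/10040 + 2103/(-9312)) - 18637) + s) = √(√((-4118/10040 + 2103/(-9312)) - 18637) + 899) = √(√((-4118*1/10040 + 2103*(-1/9312)) - 18637) + 899) = √(√((-2059/5020 - 701/3104) - 18637) + 899) = √(√(-2477539/3895520 - 18637) + 899) = √(√(-72603283779/3895520) + 899) = √(3*I*√1964080166852570/973880 + 899) = √(899 + 3*I*√1964080166852570/973880)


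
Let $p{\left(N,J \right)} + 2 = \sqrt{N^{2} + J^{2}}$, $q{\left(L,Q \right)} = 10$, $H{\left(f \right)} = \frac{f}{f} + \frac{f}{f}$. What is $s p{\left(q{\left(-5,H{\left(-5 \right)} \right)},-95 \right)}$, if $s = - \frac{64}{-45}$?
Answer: $- \frac{128}{45} + \frac{64 \sqrt{365}}{9} \approx 133.01$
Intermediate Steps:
$H{\left(f \right)} = 2$ ($H{\left(f \right)} = 1 + 1 = 2$)
$s = \frac{64}{45}$ ($s = \left(-64\right) \left(- \frac{1}{45}\right) = \frac{64}{45} \approx 1.4222$)
$p{\left(N,J \right)} = -2 + \sqrt{J^{2} + N^{2}}$ ($p{\left(N,J \right)} = -2 + \sqrt{N^{2} + J^{2}} = -2 + \sqrt{J^{2} + N^{2}}$)
$s p{\left(q{\left(-5,H{\left(-5 \right)} \right)},-95 \right)} = \frac{64 \left(-2 + \sqrt{\left(-95\right)^{2} + 10^{2}}\right)}{45} = \frac{64 \left(-2 + \sqrt{9025 + 100}\right)}{45} = \frac{64 \left(-2 + \sqrt{9125}\right)}{45} = \frac{64 \left(-2 + 5 \sqrt{365}\right)}{45} = - \frac{128}{45} + \frac{64 \sqrt{365}}{9}$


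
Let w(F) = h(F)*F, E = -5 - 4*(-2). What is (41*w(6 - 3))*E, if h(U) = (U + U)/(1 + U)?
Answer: 1107/2 ≈ 553.50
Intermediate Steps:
E = 3 (E = -5 + 8 = 3)
h(U) = 2*U/(1 + U) (h(U) = (2*U)/(1 + U) = 2*U/(1 + U))
w(F) = 2*F²/(1 + F) (w(F) = (2*F/(1 + F))*F = 2*F²/(1 + F))
(41*w(6 - 3))*E = (41*(2*(6 - 3)²/(1 + (6 - 3))))*3 = (41*(2*3²/(1 + 3)))*3 = (41*(2*9/4))*3 = (41*(2*9*(¼)))*3 = (41*(9/2))*3 = (369/2)*3 = 1107/2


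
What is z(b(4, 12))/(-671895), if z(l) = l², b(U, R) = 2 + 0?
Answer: -4/671895 ≈ -5.9533e-6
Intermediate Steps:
b(U, R) = 2
z(b(4, 12))/(-671895) = 2²/(-671895) = 4*(-1/671895) = -4/671895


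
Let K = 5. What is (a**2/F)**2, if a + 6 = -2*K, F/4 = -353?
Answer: 4096/124609 ≈ 0.032871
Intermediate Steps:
F = -1412 (F = 4*(-353) = -1412)
a = -16 (a = -6 - 2*5 = -6 - 10 = -16)
(a**2/F)**2 = ((-16)**2/(-1412))**2 = (256*(-1/1412))**2 = (-64/353)**2 = 4096/124609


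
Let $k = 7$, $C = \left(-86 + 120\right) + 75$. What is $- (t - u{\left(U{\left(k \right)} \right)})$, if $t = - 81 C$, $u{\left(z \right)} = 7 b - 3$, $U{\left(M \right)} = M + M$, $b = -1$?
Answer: $8819$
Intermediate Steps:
$C = 109$ ($C = 34 + 75 = 109$)
$U{\left(M \right)} = 2 M$
$u{\left(z \right)} = -10$ ($u{\left(z \right)} = 7 \left(-1\right) - 3 = -7 - 3 = -10$)
$t = -8829$ ($t = \left(-81\right) 109 = -8829$)
$- (t - u{\left(U{\left(k \right)} \right)}) = - (-8829 - -10) = - (-8829 + 10) = \left(-1\right) \left(-8819\right) = 8819$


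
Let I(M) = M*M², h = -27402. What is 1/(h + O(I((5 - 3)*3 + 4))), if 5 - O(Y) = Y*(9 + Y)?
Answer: -1/1036397 ≈ -9.6488e-7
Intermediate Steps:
I(M) = M³
O(Y) = 5 - Y*(9 + Y)
1/(h + O(I((5 - 3)*3 + 4))) = 1/(-27402 + (5 - (((5 - 3)*3 + 4)³)² - 9*((5 - 3)*3 + 4)³)) = 1/(-27402 + (5 - ((2*3 + 4)³)² - 9*(2*3 + 4)³)) = 1/(-27402 + (5 - ((6 + 4)³)² - 9*(6 + 4)³)) = 1/(-27402 + (5 - (10³)² - 9*10³)) = 1/(-27402 + (5 - 1*1000² - 9*1000)) = 1/(-27402 + (5 - 1*1000000 - 9000)) = 1/(-27402 + (5 - 1000000 - 9000)) = 1/(-27402 - 1008995) = 1/(-1036397) = -1/1036397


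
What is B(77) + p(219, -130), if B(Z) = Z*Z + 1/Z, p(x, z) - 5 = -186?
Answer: 442597/77 ≈ 5748.0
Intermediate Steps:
p(x, z) = -181 (p(x, z) = 5 - 186 = -181)
B(Z) = 1/Z + Z² (B(Z) = Z² + 1/Z = 1/Z + Z²)
B(77) + p(219, -130) = (1 + 77³)/77 - 181 = (1 + 456533)/77 - 181 = (1/77)*456534 - 181 = 456534/77 - 181 = 442597/77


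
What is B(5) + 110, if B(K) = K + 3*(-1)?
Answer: 112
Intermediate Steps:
B(K) = -3 + K (B(K) = K - 3 = -3 + K)
B(5) + 110 = (-3 + 5) + 110 = 2 + 110 = 112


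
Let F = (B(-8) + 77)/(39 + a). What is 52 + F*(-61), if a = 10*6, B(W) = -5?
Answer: 84/11 ≈ 7.6364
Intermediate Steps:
a = 60
F = 8/11 (F = (-5 + 77)/(39 + 60) = 72/99 = 72*(1/99) = 8/11 ≈ 0.72727)
52 + F*(-61) = 52 + (8/11)*(-61) = 52 - 488/11 = 84/11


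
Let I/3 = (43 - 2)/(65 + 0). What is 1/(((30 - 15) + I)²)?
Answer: 4225/1205604 ≈ 0.0035045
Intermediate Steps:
I = 123/65 (I = 3*((43 - 2)/(65 + 0)) = 3*(41/65) = 123/65 ≈ 1.8923)
1/(((30 - 15) + I)²) = 1/(((30 - 15) + 123/65)²) = 1/((15 + 123/65)²) = 1/((1098/65)²) = 1/(1205604/4225) = 4225/1205604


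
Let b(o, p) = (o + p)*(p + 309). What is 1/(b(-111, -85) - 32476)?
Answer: -1/76380 ≈ -1.3092e-5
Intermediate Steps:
b(o, p) = (309 + p)*(o + p) (b(o, p) = (o + p)*(309 + p) = (309 + p)*(o + p))
1/(b(-111, -85) - 32476) = 1/(((-85)**2 + 309*(-111) + 309*(-85) - 111*(-85)) - 32476) = 1/((7225 - 34299 - 26265 + 9435) - 32476) = 1/(-43904 - 32476) = 1/(-76380) = -1/76380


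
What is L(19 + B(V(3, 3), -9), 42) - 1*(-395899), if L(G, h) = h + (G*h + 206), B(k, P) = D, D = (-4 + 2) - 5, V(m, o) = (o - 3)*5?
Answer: 396651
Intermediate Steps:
V(m, o) = -15 + 5*o (V(m, o) = (-3 + o)*5 = -15 + 5*o)
D = -7 (D = -2 - 5 = -7)
B(k, P) = -7
L(G, h) = 206 + h + G*h (L(G, h) = h + (206 + G*h) = 206 + h + G*h)
L(19 + B(V(3, 3), -9), 42) - 1*(-395899) = (206 + 42 + (19 - 7)*42) - 1*(-395899) = (206 + 42 + 12*42) + 395899 = (206 + 42 + 504) + 395899 = 752 + 395899 = 396651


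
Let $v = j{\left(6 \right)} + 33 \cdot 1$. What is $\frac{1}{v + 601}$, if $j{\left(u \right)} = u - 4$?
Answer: $\frac{1}{636} \approx 0.0015723$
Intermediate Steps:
$j{\left(u \right)} = -4 + u$ ($j{\left(u \right)} = u - 4 = -4 + u$)
$v = 35$ ($v = \left(-4 + 6\right) + 33 \cdot 1 = 2 + 33 = 35$)
$\frac{1}{v + 601} = \frac{1}{35 + 601} = \frac{1}{636}$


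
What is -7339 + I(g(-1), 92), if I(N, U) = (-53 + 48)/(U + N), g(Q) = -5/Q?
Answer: -711888/97 ≈ -7339.1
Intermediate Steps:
I(N, U) = -5/(N + U)
-7339 + I(g(-1), 92) = -7339 - 5/(-5/(-1) + 92) = -7339 - 5/(-5*(-1) + 92) = -7339 - 5/(5 + 92) = -7339 - 5/97 = -711888/97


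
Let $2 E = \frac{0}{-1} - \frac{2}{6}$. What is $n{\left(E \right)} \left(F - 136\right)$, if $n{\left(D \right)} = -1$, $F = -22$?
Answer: $158$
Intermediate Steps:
$E = - \frac{1}{6}$ ($E = \frac{\frac{0}{-1} - \frac{2}{6}}{2} = \frac{0 \left(-1\right) - \frac{1}{3}}{2} = \frac{0 - \frac{1}{3}}{2} = \frac{1}{2} \left(- \frac{1}{3}\right) = - \frac{1}{6} \approx -0.16667$)
$n{\left(E \right)} \left(F - 136\right) = - (-22 - 136) = \left(-1\right) \left(-158\right) = 158$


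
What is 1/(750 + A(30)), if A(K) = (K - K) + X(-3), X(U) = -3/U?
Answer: 1/751 ≈ 0.0013316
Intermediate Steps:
A(K) = 1 (A(K) = (K - K) - 3/(-3) = 0 - 3*(-⅓) = 0 + 1 = 1)
1/(750 + A(30)) = 1/(750 + 1) = 1/751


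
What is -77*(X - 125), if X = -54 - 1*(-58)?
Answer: 9317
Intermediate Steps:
X = 4 (X = -54 + 58 = 4)
-77*(X - 125) = -77*(4 - 125) = -77*(-121) = 9317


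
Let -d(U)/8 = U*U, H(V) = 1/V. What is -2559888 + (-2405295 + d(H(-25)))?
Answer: -3103239383/625 ≈ -4.9652e+6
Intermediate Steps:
d(U) = -8*U**2 (d(U) = -8*U*U = -8*U**2)
-2559888 + (-2405295 + d(H(-25))) = -2559888 + (-2405295 - 8*(1/(-25))**2) = -2559888 + (-2405295 - 8*(-1/25)**2) = -2559888 + (-2405295 - 8*1/625) = -2559888 + (-2405295 - 8/625) = -2559888 - 1503309383/625 = -3103239383/625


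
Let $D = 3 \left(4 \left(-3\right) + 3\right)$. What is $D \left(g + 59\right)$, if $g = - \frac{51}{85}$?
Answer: $- \frac{7884}{5} \approx -1576.8$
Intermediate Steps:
$D = -27$ ($D = 3 \left(-12 + 3\right) = 3 \left(-9\right) = -27$)
$g = - \frac{3}{5}$ ($g = \left(-51\right) \frac{1}{85} = - \frac{3}{5} \approx -0.6$)
$D \left(g + 59\right) = - 27 \left(- \frac{3}{5} + 59\right) = \left(-27\right) \frac{292}{5} = - \frac{7884}{5}$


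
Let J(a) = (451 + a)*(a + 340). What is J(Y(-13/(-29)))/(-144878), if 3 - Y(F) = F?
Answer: -65330951/60921199 ≈ -1.0724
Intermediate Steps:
Y(F) = 3 - F
J(a) = (340 + a)*(451 + a) (J(a) = (451 + a)*(340 + a) = (340 + a)*(451 + a))
J(Y(-13/(-29)))/(-144878) = (153340 + (3 - (-13)/(-29))**2 + 791*(3 - (-13)/(-29)))/(-144878) = (153340 + (3 - (-13)*(-1)/29)**2 + 791*(3 - (-13)*(-1)/29))*(-1/144878) = (153340 + (3 - 1*13/29)**2 + 791*(3 - 1*13/29))*(-1/144878) = (153340 + (3 - 13/29)**2 + 791*(3 - 13/29))*(-1/144878) = (153340 + (74/29)**2 + 791*(74/29))*(-1/144878) = (153340 + 5476/841 + 58534/29)*(-1/144878) = (130661902/841)*(-1/144878) = -65330951/60921199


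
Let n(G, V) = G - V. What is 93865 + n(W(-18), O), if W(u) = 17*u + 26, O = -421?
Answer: 94006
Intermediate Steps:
W(u) = 26 + 17*u
93865 + n(W(-18), O) = 93865 + ((26 + 17*(-18)) - 1*(-421)) = 93865 + ((26 - 306) + 421) = 93865 + (-280 + 421) = 93865 + 141 = 94006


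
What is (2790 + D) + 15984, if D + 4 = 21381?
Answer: 40151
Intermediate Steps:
D = 21377 (D = -4 + 21381 = 21377)
(2790 + D) + 15984 = (2790 + 21377) + 15984 = 24167 + 15984 = 40151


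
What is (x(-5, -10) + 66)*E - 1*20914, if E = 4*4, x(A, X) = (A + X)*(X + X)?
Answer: -15058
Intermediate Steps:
x(A, X) = 2*X*(A + X) (x(A, X) = (A + X)*(2*X) = 2*X*(A + X))
E = 16
(x(-5, -10) + 66)*E - 1*20914 = (2*(-10)*(-5 - 10) + 66)*16 - 1*20914 = (2*(-10)*(-15) + 66)*16 - 20914 = (300 + 66)*16 - 20914 = 366*16 - 20914 = 5856 - 20914 = -15058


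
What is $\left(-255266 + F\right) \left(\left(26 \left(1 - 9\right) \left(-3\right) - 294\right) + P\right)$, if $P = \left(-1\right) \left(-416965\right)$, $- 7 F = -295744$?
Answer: $- \frac{622236085810}{7} \approx -8.8891 \cdot 10^{10}$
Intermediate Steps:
$F = \frac{295744}{7}$ ($F = \left(- \frac{1}{7}\right) \left(-295744\right) = \frac{295744}{7} \approx 42249.0$)
$P = 416965$
$\left(-255266 + F\right) \left(\left(26 \left(1 - 9\right) \left(-3\right) - 294\right) + P\right) = \left(-255266 + \frac{295744}{7}\right) \left(\left(26 \left(1 - 9\right) \left(-3\right) - 294\right) + 416965\right) = - \frac{1491118 \left(\left(26 \left(\left(-8\right) \left(-3\right)\right) - 294\right) + 416965\right)}{7} = - \frac{1491118 \left(\left(26 \cdot 24 - 294\right) + 416965\right)}{7} = - \frac{1491118 \left(\left(624 - 294\right) + 416965\right)}{7} = - \frac{1491118 \left(330 + 416965\right)}{7} = \left(- \frac{1491118}{7}\right) 417295 = - \frac{622236085810}{7}$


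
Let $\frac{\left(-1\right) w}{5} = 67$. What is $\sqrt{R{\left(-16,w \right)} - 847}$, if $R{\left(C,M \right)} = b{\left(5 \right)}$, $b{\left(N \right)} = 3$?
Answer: $2 i \sqrt{211} \approx 29.052 i$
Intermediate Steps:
$w = -335$ ($w = \left(-5\right) 67 = -335$)
$R{\left(C,M \right)} = 3$
$\sqrt{R{\left(-16,w \right)} - 847} = \sqrt{3 - 847} = \sqrt{-844} = 2 i \sqrt{211}$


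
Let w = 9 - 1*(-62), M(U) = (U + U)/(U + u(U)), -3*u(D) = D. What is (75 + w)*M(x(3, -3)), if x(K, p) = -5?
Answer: 438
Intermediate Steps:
u(D) = -D/3
M(U) = 3 (M(U) = (U + U)/(U - U/3) = (2*U)/((2*U/3)) = (2*U)*(3/(2*U)) = 3)
w = 71 (w = 9 + 62 = 71)
(75 + w)*M(x(3, -3)) = (75 + 71)*3 = 146*3 = 438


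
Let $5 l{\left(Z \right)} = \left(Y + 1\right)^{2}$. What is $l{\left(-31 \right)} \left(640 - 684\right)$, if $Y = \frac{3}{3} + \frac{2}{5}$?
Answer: $- \frac{6336}{125} \approx -50.688$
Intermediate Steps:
$Y = \frac{7}{5}$ ($Y = 3 \cdot \frac{1}{3} + 2 \cdot \frac{1}{5} = 1 + \frac{2}{5} = \frac{7}{5} \approx 1.4$)
$l{\left(Z \right)} = \frac{144}{125}$ ($l{\left(Z \right)} = \frac{\left(\frac{7}{5} + 1\right)^{2}}{5} = \frac{\left(\frac{12}{5}\right)^{2}}{5} = \frac{1}{5} \cdot \frac{144}{25} = \frac{144}{125}$)
$l{\left(-31 \right)} \left(640 - 684\right) = \frac{144 \left(640 - 684\right)}{125} = \frac{144}{125} \left(-44\right) = - \frac{6336}{125}$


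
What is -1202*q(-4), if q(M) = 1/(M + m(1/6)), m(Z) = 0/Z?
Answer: 601/2 ≈ 300.50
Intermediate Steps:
m(Z) = 0
q(M) = 1/M (q(M) = 1/(M + 0) = 1/M)
-1202*q(-4) = -1202/(-4) = -1202*(-1/4) = 601/2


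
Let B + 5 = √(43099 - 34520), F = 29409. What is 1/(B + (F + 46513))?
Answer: 75917/5763382310 - √8579/5763382310 ≈ 1.3156e-5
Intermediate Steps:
B = -5 + √8579 (B = -5 + √(43099 - 34520) = -5 + √8579 ≈ 87.623)
1/(B + (F + 46513)) = 1/((-5 + √8579) + (29409 + 46513)) = 1/((-5 + √8579) + 75922) = 1/(75917 + √8579)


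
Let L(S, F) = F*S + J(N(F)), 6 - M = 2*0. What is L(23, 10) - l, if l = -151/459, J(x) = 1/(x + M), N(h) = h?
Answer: 1691995/7344 ≈ 230.39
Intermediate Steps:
M = 6 (M = 6 - 2*0 = 6 - 1*0 = 6 + 0 = 6)
J(x) = 1/(6 + x) (J(x) = 1/(x + 6) = 1/(6 + x))
l = -151/459 (l = -151*1/459 = -151/459 ≈ -0.32898)
L(S, F) = 1/(6 + F) + F*S (L(S, F) = F*S + 1/(6 + F) = 1/(6 + F) + F*S)
L(23, 10) - l = (1 + 10*23*(6 + 10))/(6 + 10) - 1*(-151/459) = (1 + 10*23*16)/16 + 151/459 = (1 + 3680)/16 + 151/459 = (1/16)*3681 + 151/459 = 3681/16 + 151/459 = 1691995/7344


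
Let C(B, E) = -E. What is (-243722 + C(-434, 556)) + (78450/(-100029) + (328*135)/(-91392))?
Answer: -31016173933067/126970144 ≈ -2.4428e+5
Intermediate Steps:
(-243722 + C(-434, 556)) + (78450/(-100029) + (328*135)/(-91392)) = (-243722 - 1*556) + (78450/(-100029) + (328*135)/(-91392)) = (-243722 - 556) + (78450*(-1/100029) + 44280*(-1/91392)) = -244278 + (-26150/33343 - 1845/3808) = -244278 - 161097035/126970144 = -31016173933067/126970144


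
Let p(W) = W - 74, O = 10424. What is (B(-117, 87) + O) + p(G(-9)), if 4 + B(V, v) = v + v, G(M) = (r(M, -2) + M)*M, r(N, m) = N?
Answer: 10682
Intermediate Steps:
G(M) = 2*M² (G(M) = (M + M)*M = (2*M)*M = 2*M²)
B(V, v) = -4 + 2*v (B(V, v) = -4 + (v + v) = -4 + 2*v)
p(W) = -74 + W
(B(-117, 87) + O) + p(G(-9)) = ((-4 + 2*87) + 10424) + (-74 + 2*(-9)²) = ((-4 + 174) + 10424) + (-74 + 2*81) = (170 + 10424) + (-74 + 162) = 10594 + 88 = 10682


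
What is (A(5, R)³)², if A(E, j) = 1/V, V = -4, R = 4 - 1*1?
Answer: 1/4096 ≈ 0.00024414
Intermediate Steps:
R = 3 (R = 4 - 1 = 3)
A(E, j) = -¼ (A(E, j) = 1/(-4) = -¼)
(A(5, R)³)² = ((-¼)³)² = (-1/64)² = 1/4096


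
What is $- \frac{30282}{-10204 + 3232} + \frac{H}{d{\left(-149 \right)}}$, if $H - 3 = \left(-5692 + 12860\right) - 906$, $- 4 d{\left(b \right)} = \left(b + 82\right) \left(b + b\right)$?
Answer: $\frac{5117763}{1657178} \approx 3.0882$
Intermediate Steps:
$d{\left(b \right)} = - \frac{b \left(82 + b\right)}{2}$ ($d{\left(b \right)} = - \frac{\left(b + 82\right) \left(b + b\right)}{4} = - \frac{\left(82 + b\right) 2 b}{4} = - \frac{2 b \left(82 + b\right)}{4} = - \frac{b \left(82 + b\right)}{2}$)
$H = 6265$ ($H = 3 + \left(\left(-5692 + 12860\right) - 906\right) = 3 + \left(7168 - 906\right) = 3 + 6262 = 6265$)
$- \frac{30282}{-10204 + 3232} + \frac{H}{d{\left(-149 \right)}} = - \frac{30282}{-10204 + 3232} + \frac{6265}{\left(- \frac{1}{2}\right) \left(-149\right) \left(82 - 149\right)} = - \frac{30282}{-6972} + \frac{6265}{\left(- \frac{1}{2}\right) \left(-149\right) \left(-67\right)} = \left(-30282\right) \left(- \frac{1}{6972}\right) + \frac{6265}{- \frac{9983}{2}} = \frac{721}{166} + 6265 \left(- \frac{2}{9983}\right) = \frac{721}{166} - \frac{12530}{9983} = \frac{5117763}{1657178}$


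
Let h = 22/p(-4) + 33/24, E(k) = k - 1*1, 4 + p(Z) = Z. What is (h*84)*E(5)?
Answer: -462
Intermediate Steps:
p(Z) = -4 + Z
E(k) = -1 + k (E(k) = k - 1 = -1 + k)
h = -11/8 (h = 22/(-4 - 4) + 33/24 = 22/(-8) + 33*(1/24) = 22*(-⅛) + 11/8 = -11/4 + 11/8 = -11/8 ≈ -1.3750)
(h*84)*E(5) = (-11/8*84)*(-1 + 5) = -231/2*4 = -462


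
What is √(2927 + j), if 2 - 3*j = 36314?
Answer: I*√9177 ≈ 95.797*I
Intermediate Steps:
j = -12104 (j = ⅔ - ⅓*36314 = ⅔ - 36314/3 = -12104)
√(2927 + j) = √(2927 - 12104) = √(-9177) = I*√9177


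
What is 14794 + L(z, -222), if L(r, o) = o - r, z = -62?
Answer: 14634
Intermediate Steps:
14794 + L(z, -222) = 14794 + (-222 - 1*(-62)) = 14794 + (-222 + 62) = 14794 - 160 = 14634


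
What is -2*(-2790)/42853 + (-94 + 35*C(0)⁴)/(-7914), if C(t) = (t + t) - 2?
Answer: 12095311/169569321 ≈ 0.071330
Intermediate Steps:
C(t) = -2 + 2*t (C(t) = 2*t - 2 = -2 + 2*t)
-2*(-2790)/42853 + (-94 + 35*C(0)⁴)/(-7914) = -2*(-2790)/42853 + (-94 + 35*(-2 + 2*0)⁴)/(-7914) = 5580*(1/42853) + (-94 + 35*(-2 + 0)⁴)*(-1/7914) = 5580/42853 + (-94 + 35*(-2)⁴)*(-1/7914) = 5580/42853 + (-94 + 35*16)*(-1/7914) = 5580/42853 + (-94 + 560)*(-1/7914) = 5580/42853 + 466*(-1/7914) = 5580/42853 - 233/3957 = 12095311/169569321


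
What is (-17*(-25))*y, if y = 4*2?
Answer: 3400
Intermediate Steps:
y = 8
(-17*(-25))*y = -17*(-25)*8 = 425*8 = 3400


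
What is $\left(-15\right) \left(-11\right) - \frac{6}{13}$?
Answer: $\frac{2139}{13} \approx 164.54$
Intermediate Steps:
$\left(-15\right) \left(-11\right) - \frac{6}{13} = 165 - \frac{6}{13} = \frac{2139}{13}$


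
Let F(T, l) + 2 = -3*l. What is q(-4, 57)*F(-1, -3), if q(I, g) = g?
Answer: 399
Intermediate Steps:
F(T, l) = -2 - 3*l
q(-4, 57)*F(-1, -3) = 57*(-2 - 3*(-3)) = 57*(-2 + 9) = 57*7 = 399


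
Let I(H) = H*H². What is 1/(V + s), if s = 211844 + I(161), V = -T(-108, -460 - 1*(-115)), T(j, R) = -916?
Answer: 1/4386041 ≈ 2.2800e-7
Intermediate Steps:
I(H) = H³
V = 916 (V = -1*(-916) = 916)
s = 4385125 (s = 211844 + 161³ = 211844 + 4173281 = 4385125)
1/(V + s) = 1/(916 + 4385125) = 1/4386041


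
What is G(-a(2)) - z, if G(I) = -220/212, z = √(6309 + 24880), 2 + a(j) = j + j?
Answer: -55/53 - √31189 ≈ -177.64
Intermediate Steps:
a(j) = -2 + 2*j (a(j) = -2 + (j + j) = -2 + 2*j)
z = √31189 ≈ 176.60
G(I) = -55/53 (G(I) = -220*1/212 = -55/53)
G(-a(2)) - z = -55/53 - √31189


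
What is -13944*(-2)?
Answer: 27888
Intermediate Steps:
-13944*(-2) = -996*(-28) = 27888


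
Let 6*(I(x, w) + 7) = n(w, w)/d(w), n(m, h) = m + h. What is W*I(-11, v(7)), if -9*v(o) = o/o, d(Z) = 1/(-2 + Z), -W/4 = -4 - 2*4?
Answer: -26912/81 ≈ -332.25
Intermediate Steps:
n(m, h) = h + m
W = 48 (W = -4*(-4 - 2*4) = -4*(-4 - 8) = -4*(-12) = 48)
v(o) = -1/9 (v(o) = -o/(9*o) = -1/9*1 = -1/9)
I(x, w) = -7 + w*(-2 + w)/3 (I(x, w) = -7 + ((w + w)/(1/(-2 + w)))/6 = -7 + ((2*w)*(-2 + w))/6 = -7 + (2*w*(-2 + w))/6 = -7 + w*(-2 + w)/3)
W*I(-11, v(7)) = 48*(-7 + (1/3)*(-1/9)*(-2 - 1/9)) = 48*(-7 + (1/3)*(-1/9)*(-19/9)) = 48*(-7 + 19/243) = 48*(-1682/243) = -26912/81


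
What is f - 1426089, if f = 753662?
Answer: -672427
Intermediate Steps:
f - 1426089 = 753662 - 1426089 = -672427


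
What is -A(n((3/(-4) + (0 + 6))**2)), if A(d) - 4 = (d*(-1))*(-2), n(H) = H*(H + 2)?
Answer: -209105/128 ≈ -1633.6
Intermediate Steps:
n(H) = H*(2 + H)
A(d) = 4 + 2*d (A(d) = 4 + (d*(-1))*(-2) = 4 - d*(-2) = 4 + 2*d)
-A(n((3/(-4) + (0 + 6))**2)) = -(4 + 2*((3/(-4) + (0 + 6))**2*(2 + (3/(-4) + (0 + 6))**2))) = -(4 + 2*((3*(-1/4) + 6)**2*(2 + (3*(-1/4) + 6)**2))) = -(4 + 2*((-3/4 + 6)**2*(2 + (-3/4 + 6)**2))) = -(4 + 2*((21/4)**2*(2 + (21/4)**2))) = -(4 + 2*(441*(2 + 441/16)/16)) = -(4 + 2*((441/16)*(473/16))) = -(4 + 2*(208593/256)) = -(4 + 208593/128) = -1*209105/128 = -209105/128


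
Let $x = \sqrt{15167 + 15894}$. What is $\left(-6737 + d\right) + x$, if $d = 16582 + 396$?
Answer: $10241 + \sqrt{31061} \approx 10417.0$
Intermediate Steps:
$d = 16978$
$x = \sqrt{31061} \approx 176.24$
$\left(-6737 + d\right) + x = \left(-6737 + 16978\right) + \sqrt{31061} = 10241 + \sqrt{31061}$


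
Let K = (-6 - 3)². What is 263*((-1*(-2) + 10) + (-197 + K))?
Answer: -27352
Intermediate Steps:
K = 81 (K = (-9)² = 81)
263*((-1*(-2) + 10) + (-197 + K)) = 263*((-1*(-2) + 10) + (-197 + 81)) = 263*((2 + 10) - 116) = 263*(12 - 116) = 263*(-104) = -27352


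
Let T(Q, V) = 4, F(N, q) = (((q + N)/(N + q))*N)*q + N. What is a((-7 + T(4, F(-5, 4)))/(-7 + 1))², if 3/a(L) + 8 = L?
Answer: 4/25 ≈ 0.16000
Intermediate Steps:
F(N, q) = N + N*q (F(N, q) = (((N + q)/(N + q))*N)*q + N = (1*N)*q + N = N*q + N = N + N*q)
a(L) = 3/(-8 + L)
a((-7 + T(4, F(-5, 4)))/(-7 + 1))² = (3/(-8 + (-7 + 4)/(-7 + 1)))² = (3/(-8 - 3/(-6)))² = (3/(-8 - 3*(-⅙)))² = (3/(-8 + ½))² = (3/(-15/2))² = (3*(-2/15))² = (-⅖)² = 4/25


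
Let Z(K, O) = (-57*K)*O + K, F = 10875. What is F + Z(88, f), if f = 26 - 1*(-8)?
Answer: -159581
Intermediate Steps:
f = 34 (f = 26 + 8 = 34)
Z(K, O) = K - 57*K*O (Z(K, O) = -57*K*O + K = K - 57*K*O)
F + Z(88, f) = 10875 + 88*(1 - 57*34) = 10875 + 88*(1 - 1938) = 10875 + 88*(-1937) = 10875 - 170456 = -159581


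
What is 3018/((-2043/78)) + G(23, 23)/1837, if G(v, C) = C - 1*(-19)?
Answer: -48039038/416999 ≈ -115.20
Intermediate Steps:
G(v, C) = 19 + C (G(v, C) = C + 19 = 19 + C)
3018/((-2043/78)) + G(23, 23)/1837 = 3018/((-2043/78)) + (19 + 23)/1837 = 3018/((-2043*1/78)) + 42*(1/1837) = 3018/(-681/26) + 42/1837 = 3018*(-26/681) + 42/1837 = -26156/227 + 42/1837 = -48039038/416999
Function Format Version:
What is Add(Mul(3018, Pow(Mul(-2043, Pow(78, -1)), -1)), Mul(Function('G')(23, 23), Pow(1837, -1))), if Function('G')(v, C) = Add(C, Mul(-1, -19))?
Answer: Rational(-48039038, 416999) ≈ -115.20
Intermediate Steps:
Function('G')(v, C) = Add(19, C) (Function('G')(v, C) = Add(C, 19) = Add(19, C))
Add(Mul(3018, Pow(Mul(-2043, Pow(78, -1)), -1)), Mul(Function('G')(23, 23), Pow(1837, -1))) = Add(Mul(3018, Pow(Mul(-2043, Pow(78, -1)), -1)), Mul(Add(19, 23), Pow(1837, -1))) = Add(Mul(3018, Pow(Mul(-2043, Rational(1, 78)), -1)), Mul(42, Rational(1, 1837))) = Add(Mul(3018, Pow(Rational(-681, 26), -1)), Rational(42, 1837)) = Add(Mul(3018, Rational(-26, 681)), Rational(42, 1837)) = Add(Rational(-26156, 227), Rational(42, 1837)) = Rational(-48039038, 416999)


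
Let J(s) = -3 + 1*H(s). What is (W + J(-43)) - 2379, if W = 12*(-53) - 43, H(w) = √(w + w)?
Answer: -3061 + I*√86 ≈ -3061.0 + 9.2736*I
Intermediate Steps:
H(w) = √2*√w (H(w) = √(2*w) = √2*√w)
J(s) = -3 + √2*√s (J(s) = -3 + 1*(√2*√s) = -3 + √2*√s)
W = -679 (W = -636 - 43 = -679)
(W + J(-43)) - 2379 = (-679 + (-3 + √2*√(-43))) - 2379 = (-679 + (-3 + √2*(I*√43))) - 2379 = (-679 + (-3 + I*√86)) - 2379 = (-682 + I*√86) - 2379 = -3061 + I*√86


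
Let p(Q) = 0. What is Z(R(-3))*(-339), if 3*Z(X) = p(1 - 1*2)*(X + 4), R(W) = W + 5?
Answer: 0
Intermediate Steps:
R(W) = 5 + W
Z(X) = 0 (Z(X) = (0*(X + 4))/3 = (0*(4 + X))/3 = (⅓)*0 = 0)
Z(R(-3))*(-339) = 0*(-339) = 0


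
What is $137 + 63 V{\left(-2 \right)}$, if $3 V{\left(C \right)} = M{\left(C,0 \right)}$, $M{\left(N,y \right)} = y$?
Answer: $137$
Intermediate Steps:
$V{\left(C \right)} = 0$ ($V{\left(C \right)} = \frac{1}{3} \cdot 0 = 0$)
$137 + 63 V{\left(-2 \right)} = 137 + 63 \cdot 0 = 137 + 0 = 137$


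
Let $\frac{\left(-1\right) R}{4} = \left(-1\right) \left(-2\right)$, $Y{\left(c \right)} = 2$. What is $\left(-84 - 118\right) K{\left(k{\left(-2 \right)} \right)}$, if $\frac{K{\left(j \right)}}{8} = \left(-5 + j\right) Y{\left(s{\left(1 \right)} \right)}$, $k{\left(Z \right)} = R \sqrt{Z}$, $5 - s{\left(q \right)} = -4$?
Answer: $16160 + 25856 i \sqrt{2} \approx 16160.0 + 36566.0 i$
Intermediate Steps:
$s{\left(q \right)} = 9$ ($s{\left(q \right)} = 5 - -4 = 5 + 4 = 9$)
$R = -8$ ($R = - 4 \left(\left(-1\right) \left(-2\right)\right) = \left(-4\right) 2 = -8$)
$k{\left(Z \right)} = - 8 \sqrt{Z}$
$K{\left(j \right)} = -80 + 16 j$ ($K{\left(j \right)} = 8 \left(-5 + j\right) 2 = 8 \left(-10 + 2 j\right) = -80 + 16 j$)
$\left(-84 - 118\right) K{\left(k{\left(-2 \right)} \right)} = \left(-84 - 118\right) \left(-80 + 16 \left(- 8 \sqrt{-2}\right)\right) = \left(-84 - 118\right) \left(-80 + 16 \left(- 8 i \sqrt{2}\right)\right) = - 202 \left(-80 - 128 i \sqrt{2}\right) = 16160 + 25856 i \sqrt{2}$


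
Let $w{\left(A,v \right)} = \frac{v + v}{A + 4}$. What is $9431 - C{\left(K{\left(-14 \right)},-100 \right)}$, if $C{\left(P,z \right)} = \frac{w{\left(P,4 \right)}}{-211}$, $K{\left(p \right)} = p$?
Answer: $\frac{9949701}{1055} \approx 9431.0$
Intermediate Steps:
$w{\left(A,v \right)} = \frac{2 v}{4 + A}$
$C{\left(P,z \right)} = - \frac{8}{211 \left(4 + P\right)}$ ($C{\left(P,z \right)} = \frac{2 \cdot 4 \frac{1}{4 + P}}{-211} = \frac{8}{4 + P} \left(- \frac{1}{211}\right) = - \frac{8}{211 \left(4 + P\right)}$)
$9431 - C{\left(K{\left(-14 \right)},-100 \right)} = 9431 - - \frac{8}{844 + 211 \left(-14\right)} = 9431 - - \frac{8}{844 - 2954} = 9431 - - \frac{8}{-2110} = 9431 - \left(-8\right) \left(- \frac{1}{2110}\right) = 9431 - \frac{4}{1055} = \frac{9949701}{1055}$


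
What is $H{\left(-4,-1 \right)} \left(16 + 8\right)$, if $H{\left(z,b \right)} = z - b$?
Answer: $-72$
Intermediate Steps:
$H{\left(-4,-1 \right)} \left(16 + 8\right) = \left(-4 - -1\right) \left(16 + 8\right) = \left(-4 + 1\right) 24 = \left(-3\right) 24 = -72$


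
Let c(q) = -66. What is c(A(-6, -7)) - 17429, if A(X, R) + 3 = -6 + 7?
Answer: -17495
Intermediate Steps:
A(X, R) = -2 (A(X, R) = -3 + (-6 + 7) = -3 + 1 = -2)
c(A(-6, -7)) - 17429 = -66 - 17429 = -17495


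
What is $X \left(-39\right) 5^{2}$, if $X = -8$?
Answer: $7800$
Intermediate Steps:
$X \left(-39\right) 5^{2} = \left(-8\right) \left(-39\right) 5^{2} = 312 \cdot 25 = 7800$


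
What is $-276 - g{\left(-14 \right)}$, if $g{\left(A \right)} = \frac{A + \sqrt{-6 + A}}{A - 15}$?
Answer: $- \frac{8018}{29} + \frac{2 i \sqrt{5}}{29} \approx -276.48 + 0.15421 i$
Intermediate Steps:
$g{\left(A \right)} = \frac{A + \sqrt{-6 + A}}{-15 + A}$
$-276 - g{\left(-14 \right)} = -276 - \frac{-14 + \sqrt{-6 - 14}}{-15 - 14} = -276 - \frac{-14 + \sqrt{-20}}{-29} = -276 - - \frac{-14 + 2 i \sqrt{5}}{29} = -276 - \left(\frac{14}{29} - \frac{2 i \sqrt{5}}{29}\right) = - \frac{8018}{29} + \frac{2 i \sqrt{5}}{29}$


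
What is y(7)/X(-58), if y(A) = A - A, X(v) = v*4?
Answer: 0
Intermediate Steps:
X(v) = 4*v
y(A) = 0
y(7)/X(-58) = 0/((4*(-58))) = 0/(-232) = 0*(-1/232) = 0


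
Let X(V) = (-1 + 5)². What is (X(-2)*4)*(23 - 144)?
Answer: -7744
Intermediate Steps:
X(V) = 16 (X(V) = 4² = 16)
(X(-2)*4)*(23 - 144) = (16*4)*(23 - 144) = 64*(-121) = -7744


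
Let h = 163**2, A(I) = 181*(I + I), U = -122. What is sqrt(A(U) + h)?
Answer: 3*I*sqrt(1955) ≈ 132.65*I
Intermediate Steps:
A(I) = 362*I (A(I) = 181*(2*I) = 362*I)
h = 26569
sqrt(A(U) + h) = sqrt(362*(-122) + 26569) = sqrt(-44164 + 26569) = sqrt(-17595) = 3*I*sqrt(1955)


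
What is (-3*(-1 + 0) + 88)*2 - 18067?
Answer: -17885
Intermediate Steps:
(-3*(-1 + 0) + 88)*2 - 18067 = (-3*(-1) + 88)*2 - 18067 = (3 + 88)*2 - 18067 = 91*2 - 18067 = 182 - 18067 = -17885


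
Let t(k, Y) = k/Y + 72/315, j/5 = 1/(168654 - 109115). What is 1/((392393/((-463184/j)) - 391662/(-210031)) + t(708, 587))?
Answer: 118999361387360533520/392628281462001843421 ≈ 0.30308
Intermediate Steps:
j = 5/59539 (j = 5/(168654 - 109115) = 5/59539 ≈ 8.3979e-5)
t(k, Y) = 8/35 + k/Y (t(k, Y) = k/Y + 72*(1/315) = k/Y + 8/35 = 8/35 + k/Y)
1/((392393/((-463184/j)) - 391662/(-210031)) + t(708, 587)) = 1/((392393/((-463184/5/59539)) - 391662/(-210031)) + (8/35 + 708/587)) = 1/((392393/((-463184*59539/5)) - 391662*(-1/210031)) + (8/35 + 708*(1/587))) = 1/((392393/(-27577512176/5) + 391662/210031) + (8/35 + 708/587)) = 1/((392393*(-5/27577512176) + 391662/210031) + 29476/20545) = 1/((-1961965/27577512176 + 391662/210031) + 29476/20545) = 1/(10800651500405597/5792132459837456 + 29476/20545) = 1/(392628281462001843421/118999361387360533520) = 118999361387360533520/392628281462001843421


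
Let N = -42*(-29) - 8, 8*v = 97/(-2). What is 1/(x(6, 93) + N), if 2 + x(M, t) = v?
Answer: 16/19231 ≈ 0.00083199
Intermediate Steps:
v = -97/16 (v = (97/(-2))/8 = (97*(-½))/8 = (⅛)*(-97/2) = -97/16 ≈ -6.0625)
x(M, t) = -129/16 (x(M, t) = -2 - 97/16 = -129/16)
N = 1210 (N = 1218 - 8 = 1210)
1/(x(6, 93) + N) = 1/(-129/16 + 1210) = 1/(19231/16) = 16/19231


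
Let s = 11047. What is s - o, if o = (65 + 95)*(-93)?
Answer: 25927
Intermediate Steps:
o = -14880 (o = 160*(-93) = -14880)
s - o = 11047 - 1*(-14880) = 11047 + 14880 = 25927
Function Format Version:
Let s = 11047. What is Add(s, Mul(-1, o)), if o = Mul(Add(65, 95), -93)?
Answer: 25927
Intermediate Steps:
o = -14880 (o = Mul(160, -93) = -14880)
Add(s, Mul(-1, o)) = Add(11047, Mul(-1, -14880)) = Add(11047, 14880) = 25927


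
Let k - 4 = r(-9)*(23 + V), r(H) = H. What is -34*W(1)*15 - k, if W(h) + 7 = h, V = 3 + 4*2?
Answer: 3362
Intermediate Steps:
V = 11 (V = 3 + 8 = 11)
W(h) = -7 + h
k = -302 (k = 4 - 9*(23 + 11) = 4 - 9*34 = 4 - 306 = -302)
-34*W(1)*15 - k = -34*(-7 + 1)*15 - 1*(-302) = -34*(-6)*15 + 302 = 204*15 + 302 = 3060 + 302 = 3362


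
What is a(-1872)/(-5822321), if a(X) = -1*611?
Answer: 611/5822321 ≈ 0.00010494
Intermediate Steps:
a(X) = -611
a(-1872)/(-5822321) = -611/(-5822321) = -611*(-1/5822321) = 611/5822321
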